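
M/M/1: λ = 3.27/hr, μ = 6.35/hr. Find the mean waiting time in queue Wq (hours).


ρ = 3.27/6.35 = 0.5150
Wq = ρ/(μ−λ) = 0.5150/(6.35 − 3.27) = 0.5150/3.08 = 0.1672 hr

Final: 0.1672 hr


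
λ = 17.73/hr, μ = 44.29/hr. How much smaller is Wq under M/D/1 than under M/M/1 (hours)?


ρ = 17.73/44.29 = 0.4003
Wq(M/M/1) = ρ/(μ−λ) = 0.4003/26.56 = 0.01507 hr
Wq(M/D/1) = ρ/(2(μ−λ)) = 0.007536 hr
Savings = 0.01507 − 0.007536 = 0.007536 hr

Final: 0.007536 hr


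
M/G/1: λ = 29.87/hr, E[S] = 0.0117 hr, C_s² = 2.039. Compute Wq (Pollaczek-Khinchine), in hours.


ρ = λ·E[S] = 29.87·0.0117 = 0.3495
E[S²] = E[S]²(1+C_s²) = 0.0117²·(1+2.039) = 0.0004160
Wq = λ·E[S²]/(2(1−ρ)) = 29.87·0.0004160/(2·0.6505) = 0.009551 hr

Final: 0.009551 hr


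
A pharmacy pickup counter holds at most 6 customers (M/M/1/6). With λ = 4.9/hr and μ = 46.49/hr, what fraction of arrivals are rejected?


ρ = λ/μ = 4.9/46.49 = 0.1054
P_K = (1−ρ)ρ^K/(1−ρ^(K+1)) = (0.8946·0.000001371)/(1 − 0.0000001445)
= 0.000001226/1.000000 = 0.000001226

Final: 0.000001226


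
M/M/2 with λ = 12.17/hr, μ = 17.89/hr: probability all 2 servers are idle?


a = λ/μ = 12.17/17.89 = 0.6803; ρ = a/c = 0.3401
Σ_{k=0}^{1} a^k/k! (terms k=0..1) = 1.00000 + 0.68027 = 1.68027
Tail: a^2/(2!(1−ρ)) = 0.46276/(2·0.6599) = 0.35065
P₀ = 1/(1.68027 + 0.35065) = 1/2.03092 = 0.492388

Final: 0.492388


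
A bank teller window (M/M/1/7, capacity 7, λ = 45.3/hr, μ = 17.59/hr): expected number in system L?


ρ = 45.3/17.59 = 2.5753
L = ρ[1 − (K+1)ρ^K + Kρ^(K+1)] / [(1−ρ)(1−ρ^(K+1))]
Numerator: 2.5753·(1 − 8·751.322747 + 7·1934.901674) = 19404.392117
Denominator: (-1.5753)·(-1933.901674) = 3046.527311
L = 19404.392117/3046.527311 = 6.3693

Final: 6.3693


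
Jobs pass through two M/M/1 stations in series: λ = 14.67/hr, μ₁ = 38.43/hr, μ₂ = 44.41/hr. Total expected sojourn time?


Each node sees arrival rate λ = 14.67/hr (tandem ⇒ throughput preserved).
W₁ = 1/(μ₁−λ) = 1/(38.43−14.67) = 0.04209 hr
W₂ = 1/(μ₂−λ) = 1/(44.41−14.67) = 0.03362 hr
W_total = W₁ + W₂ = 0.04209 + 0.03362 = 0.07571 hr

Final: 0.07571 hr


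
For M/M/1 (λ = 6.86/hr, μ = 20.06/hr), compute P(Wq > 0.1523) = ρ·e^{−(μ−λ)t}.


ρ = 6.86/20.06 = 0.3420
P(Wq > t) = ρ·e^{−(μ−λ)t} = 0.3420·e^{−2.0104}
= 0.3420·0.133940 = 0.045804

Final: 0.045804


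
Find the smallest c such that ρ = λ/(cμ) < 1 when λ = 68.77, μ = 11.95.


Stability requires cμ > λ ⇔ c > λ/μ.
λ/μ = 68.77/11.95 = 5.7548
Minimum integer c = ⌊5.7548⌋ + 1 = 6
Check: 6·11.95 = 71.70 > 68.77, while 5·11.95 = 59.75 ≤ 68.77

Final: 6 servers


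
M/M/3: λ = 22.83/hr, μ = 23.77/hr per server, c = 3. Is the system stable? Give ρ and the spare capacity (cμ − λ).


Total capacity cμ = 3·23.77 = 71.31/hr
ρ = λ/(cμ) = 22.83/71.31 = 0.3202
Stable ⇔ ρ < 1: YES
Spare capacity = cμ − λ = 71.31 − 22.83 = 48.48/hr

Final: ρ = 0.3202; stable; margin = 48.48/hr


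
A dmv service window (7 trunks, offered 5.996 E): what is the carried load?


B(7,5.996) = 0.184794 (Erlang-B)
Carried load = a(1 − B) = 5.996·(1 − 0.184794) = 5.996·0.815206 = 4.8880 E

Final: 4.8880 Erlangs


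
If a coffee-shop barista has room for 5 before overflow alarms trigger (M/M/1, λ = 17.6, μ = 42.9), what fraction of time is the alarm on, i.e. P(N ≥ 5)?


ρ = 17.6/42.9 = 0.4103
P(N ≥ n) = ρ^n = 0.4103^5 = 0.011622

Final: 0.011622


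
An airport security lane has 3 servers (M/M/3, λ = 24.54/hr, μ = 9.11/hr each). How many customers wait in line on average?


a = λ/μ = 2.6937; ρ = a/3 = 0.8979
P₀ = 0.025488
Lq = P₀·a^c·ρ / (c!·(1−ρ)²) = 0.025488·19.54648·0.8979/(6·0.01042)
= 7.15423

Final: 7.15423


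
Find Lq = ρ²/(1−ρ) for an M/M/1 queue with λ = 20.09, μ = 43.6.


ρ = 20.09/43.6 = 0.4608
Lq = ρ²/(1−ρ) = 0.2123/0.5392 = 0.3938

Final: 0.3938


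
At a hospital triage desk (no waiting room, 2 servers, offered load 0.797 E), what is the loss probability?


B(c,a) = (a^c/c!) / Σ_{k=0}^{c} a^k/k!
a^2/2! = 0.317605
Σ terms (k=0..2): 1.00000 + 0.79700 + 0.31760 = 2.114604
B = 0.317605/2.114604 = 0.150196

Final: 0.150196


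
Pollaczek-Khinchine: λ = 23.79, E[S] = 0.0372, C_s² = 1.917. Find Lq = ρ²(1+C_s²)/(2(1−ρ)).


ρ = λ·E[S] = 23.79·0.0372 = 0.8850
Lq = ρ²(1+C_s²)/(2(1−ρ)) = 0.7832·(1+1.917)/(2·0.1150)
= 0.7832·2.9170/0.2300 = 9.93203

Final: 9.93203


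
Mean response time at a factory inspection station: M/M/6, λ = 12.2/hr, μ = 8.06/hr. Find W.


a = 1.5136; ρ = 0.2523; P₀ = 0.220047
Lq = P₀·a^c·ρ/(c!(1−ρ)²) = 0.001659
Wq = Lq/λ = 0.001659/12.2 = 0.0001359 hr
W = Wq + 1/μ = 0.0001359 + 0.12407 = 0.12421 hr

Final: 0.12421 hr


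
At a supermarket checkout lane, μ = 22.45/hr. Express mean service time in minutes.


Mean service time = 1/μ = 1/22.45 hour = 0.04454 hour
In minutes: 0.04454 × 60 = 2.6726 min

Final: 2.6726 min


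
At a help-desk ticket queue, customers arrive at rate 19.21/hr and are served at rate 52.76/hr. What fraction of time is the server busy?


ρ = λ/μ = 19.21/52.76 = 0.3641

Final: 0.3641


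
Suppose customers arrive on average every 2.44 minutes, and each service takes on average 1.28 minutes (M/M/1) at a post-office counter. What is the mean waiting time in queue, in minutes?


λ = 60/2.44 = 24.5902 /hr
μ = 60/1.28 = 46.8750 /hr
ρ = λ/μ = 24.5902/46.8750 = 0.5246
Wq = ρ/(μ−λ) = 0.5246/(46.8750−24.5902) = 0.02354 hr
In minutes: 0.02354·60 = 1.412 min

Final: 1.412 min


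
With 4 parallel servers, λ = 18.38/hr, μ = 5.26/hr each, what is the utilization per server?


ρ = λ/(cμ) = 18.38/(4·5.26) = 18.38/21.04 = 0.8736

Final: 0.8736


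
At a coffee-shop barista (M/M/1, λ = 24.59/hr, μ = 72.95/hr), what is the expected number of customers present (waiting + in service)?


ρ = λ/μ = 24.59/72.95 = 0.3371
L = ρ/(1−ρ) = 0.3371/(1 − 0.3371) = 0.3371/0.6629 = 0.5085

Final: 0.5085


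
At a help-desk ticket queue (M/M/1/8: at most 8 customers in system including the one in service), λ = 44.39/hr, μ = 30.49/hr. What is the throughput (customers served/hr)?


ρ = 1.4559; P_K = (1−ρ)ρ^8/(1−ρ^9) = 0.324165
λ_eff = λ(1 − P_K) = 44.39·(1 − 0.324165) = 44.39·0.675835 = 30.0003 /hr

Final: 30.0003 /hr


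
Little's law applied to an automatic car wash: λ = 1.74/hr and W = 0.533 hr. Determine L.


L = λW = 1.74·0.533 = 0.9274

Final: 0.9274


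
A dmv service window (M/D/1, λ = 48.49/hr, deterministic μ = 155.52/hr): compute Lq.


ρ = 48.49/155.52 = 0.3118
M/D/1: Lq = ρ²/(2(1−ρ)) = 0.09721/(2·0.6882) = 0.07063

Final: 0.07063


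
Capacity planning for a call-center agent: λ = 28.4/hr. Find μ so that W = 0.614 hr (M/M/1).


W = 1/(μ−λ) ⇒ μ − λ = 1/W = 1/0.614 = 1.6287
μ = λ + 1/W = 28.4 + 1.6287 = 30.0287 per hr

Final: 30.0287 /hr


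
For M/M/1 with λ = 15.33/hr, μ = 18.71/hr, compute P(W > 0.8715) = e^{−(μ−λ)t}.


W ~ Exponential(μ−λ) for M/M/1.
μ − λ = 18.71 − 15.33 = 3.3800
P(W > t) = e^{−(μ−λ)t} = e^{−2.9457} = 0.052567

Final: 0.052567


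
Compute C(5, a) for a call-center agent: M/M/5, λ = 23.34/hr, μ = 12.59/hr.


a = λ/μ = 1.8539; ρ = a/5 = 0.3708
P₀ = 0.155854 (from M/M/c formula)
C(c,a) = [a^c/(c!(1−ρ))]·P₀ = [21.89655/(120·0.6292)]·0.155854
= 0.28999·0.155854 = 0.045196

Final: 0.045196


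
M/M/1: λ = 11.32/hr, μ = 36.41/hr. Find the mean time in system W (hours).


W = 1/(μ−λ) = 1/(36.41 − 11.32) = 1/25.09 = 0.03986 hr

Final: 0.03986 hr


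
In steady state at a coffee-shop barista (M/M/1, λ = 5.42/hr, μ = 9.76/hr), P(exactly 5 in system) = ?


ρ = 5.42/9.76 = 0.5553
P_n = (1−ρ)·ρ^n = (1 − 0.5553)·0.5553^5 = 0.4447·0.052814 = 0.023485

Final: 0.023485


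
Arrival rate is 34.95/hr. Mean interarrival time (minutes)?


Mean interarrival time = 1/λ = 1/34.95 hour = 0.02861 hour
In minutes: 0.02861 × 60 = 1.7167 min

Final: 1.7167 min


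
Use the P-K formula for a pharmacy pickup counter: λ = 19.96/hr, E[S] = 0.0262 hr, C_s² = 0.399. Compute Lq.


ρ = λ·E[S] = 19.96·0.0262 = 0.5230
Lq = ρ²(1+C_s²)/(2(1−ρ)) = 0.2735·(1+0.399)/(2·0.4770)
= 0.2735·1.3990/0.9541 = 0.40100

Final: 0.40100


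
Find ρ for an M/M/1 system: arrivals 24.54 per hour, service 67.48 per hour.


ρ = λ/μ = 24.54/67.48 = 0.3637

Final: 0.3637


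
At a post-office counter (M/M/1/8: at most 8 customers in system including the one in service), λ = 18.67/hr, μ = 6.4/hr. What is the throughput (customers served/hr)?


ρ = 2.9172; P_K = (1−ρ)ρ^8/(1−ρ^9) = 0.657247
λ_eff = λ(1 − P_K) = 18.67·(1 − 0.657247) = 18.67·0.342753 = 6.3992 /hr

Final: 6.3992 /hr


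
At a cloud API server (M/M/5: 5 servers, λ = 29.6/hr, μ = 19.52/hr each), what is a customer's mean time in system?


a = 1.5164; ρ = 0.3033; P₀ = 0.219131
Lq = P₀·a^c·ρ/(c!(1−ρ)²) = 0.009148
Wq = Lq/λ = 0.009148/29.6 = 0.0003090 hr
W = Wq + 1/μ = 0.0003090 + 0.05123 = 0.05154 hr

Final: 0.05154 hr


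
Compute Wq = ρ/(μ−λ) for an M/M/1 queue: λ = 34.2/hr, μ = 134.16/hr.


ρ = 34.2/134.16 = 0.2549
Wq = ρ/(μ−λ) = 0.2549/(134.16 − 34.2) = 0.2549/99.96 = 0.002550 hr

Final: 0.002550 hr


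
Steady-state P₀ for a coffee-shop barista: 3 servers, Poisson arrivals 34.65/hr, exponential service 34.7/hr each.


a = λ/μ = 34.65/34.7 = 0.9986; ρ = a/c = 0.3329
Σ_{k=0}^{2} a^k/k! (terms k=0..2) = 1.00000 + 0.99856 + 0.49856 = 2.49712
Tail: a^3/(3!(1−ρ)) = 0.99568/(6·0.6671) = 0.24874
P₀ = 1/(2.49712 + 0.24874) = 1/2.74586 = 0.364185

Final: 0.364185


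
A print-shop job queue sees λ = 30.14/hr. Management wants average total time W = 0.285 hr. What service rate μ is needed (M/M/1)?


W = 1/(μ−λ) ⇒ μ − λ = 1/W = 1/0.285 = 3.5088
μ = λ + 1/W = 30.14 + 3.5088 = 33.6488 per hr

Final: 33.6488 /hr


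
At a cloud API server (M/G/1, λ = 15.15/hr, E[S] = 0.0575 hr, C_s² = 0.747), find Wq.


ρ = λ·E[S] = 15.15·0.0575 = 0.8711
E[S²] = E[S]²(1+C_s²) = 0.0575²·(1+0.747) = 0.005776
Wq = λ·E[S²]/(2(1−ρ)) = 15.15·0.005776/(2·0.1289) = 0.33950 hr

Final: 0.33950 hr


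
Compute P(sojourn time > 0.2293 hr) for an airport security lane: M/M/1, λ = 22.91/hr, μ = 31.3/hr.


W ~ Exponential(μ−λ) for M/M/1.
μ − λ = 31.3 − 22.91 = 8.3900
P(W > t) = e^{−(μ−λ)t} = e^{−1.9238} = 0.146047

Final: 0.146047


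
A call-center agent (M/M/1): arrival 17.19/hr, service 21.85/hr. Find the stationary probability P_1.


ρ = 17.19/21.85 = 0.7867
P_n = (1−ρ)·ρ^n = (1 − 0.7867)·0.7867^1 = 0.2133·0.786728 = 0.167787

Final: 0.167787


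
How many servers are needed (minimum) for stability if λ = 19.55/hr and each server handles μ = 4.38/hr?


Stability requires cμ > λ ⇔ c > λ/μ.
λ/μ = 19.55/4.38 = 4.4635
Minimum integer c = ⌊4.4635⌋ + 1 = 5
Check: 5·4.38 = 21.90 > 19.55, while 4·4.38 = 17.52 ≤ 19.55

Final: 5 servers


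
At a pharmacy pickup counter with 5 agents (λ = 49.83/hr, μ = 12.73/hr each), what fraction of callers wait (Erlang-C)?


a = λ/μ = 3.9144; ρ = a/5 = 0.7829
P₀ = 0.014787 (from M/M/c formula)
C(c,a) = [a^c/(c!(1−ρ))]·P₀ = [918.99345/(120·0.2171)]·0.014787
= 35.27131·0.014787 = 0.521569

Final: 0.521569


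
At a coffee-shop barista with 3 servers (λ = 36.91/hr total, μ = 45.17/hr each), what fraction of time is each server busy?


ρ = λ/(cμ) = 36.91/(3·45.17) = 36.91/135.51 = 0.2724

Final: 0.2724


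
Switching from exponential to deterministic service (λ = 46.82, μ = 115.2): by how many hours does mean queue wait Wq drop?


ρ = 46.82/115.2 = 0.4064
Wq(M/M/1) = ρ/(μ−λ) = 0.4064/68.38 = 0.005944 hr
Wq(M/D/1) = ρ/(2(μ−λ)) = 0.002972 hr
Savings = 0.005944 − 0.002972 = 0.002972 hr

Final: 0.002972 hr


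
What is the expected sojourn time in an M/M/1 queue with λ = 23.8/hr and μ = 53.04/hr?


W = 1/(μ−λ) = 1/(53.04 − 23.8) = 1/29.24 = 0.03420 hr

Final: 0.03420 hr


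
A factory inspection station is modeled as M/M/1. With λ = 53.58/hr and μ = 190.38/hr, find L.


ρ = λ/μ = 53.58/190.38 = 0.2814
L = ρ/(1−ρ) = 0.2814/(1 − 0.2814) = 0.2814/0.7186 = 0.3917

Final: 0.3917


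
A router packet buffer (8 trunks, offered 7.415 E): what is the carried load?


B(8,7.415) = 0.202614 (Erlang-B)
Carried load = a(1 − B) = 7.415·(1 − 0.202614) = 7.415·0.797386 = 5.9126 E

Final: 5.9126 Erlangs


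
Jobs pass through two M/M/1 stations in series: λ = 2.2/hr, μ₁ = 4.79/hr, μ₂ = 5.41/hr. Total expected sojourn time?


Each node sees arrival rate λ = 2.2/hr (tandem ⇒ throughput preserved).
W₁ = 1/(μ₁−λ) = 1/(4.79−2.2) = 0.38610 hr
W₂ = 1/(μ₂−λ) = 1/(5.41−2.2) = 0.31153 hr
W_total = W₁ + W₂ = 0.38610 + 0.31153 = 0.69763 hr

Final: 0.69763 hr


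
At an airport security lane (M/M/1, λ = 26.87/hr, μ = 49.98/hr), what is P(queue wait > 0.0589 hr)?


ρ = 26.87/49.98 = 0.5376
P(Wq > t) = ρ·e^{−(μ−λ)t} = 0.5376·e^{−1.3612}
= 0.5376·0.256358 = 0.137822

Final: 0.137822


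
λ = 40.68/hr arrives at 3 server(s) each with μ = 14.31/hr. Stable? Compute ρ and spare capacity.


Total capacity cμ = 3·14.31 = 42.93/hr
ρ = λ/(cμ) = 40.68/42.93 = 0.9476
Stable ⇔ ρ < 1: YES
Spare capacity = cμ − λ = 42.93 − 40.68 = 2.25/hr

Final: ρ = 0.9476; stable; margin = 2.25/hr


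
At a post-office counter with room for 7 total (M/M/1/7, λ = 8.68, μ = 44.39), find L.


ρ = 8.68/44.39 = 0.1955
L = ρ[1 − (K+1)ρ^K + Kρ^(K+1)] / [(1−ρ)(1−ρ^(K+1))]
Numerator: 0.1955·(1 − 8·0.00001093 + 7·0.000002137) = 0.195525
Denominator: (0.8045)·(0.999998) = 0.804459
L = 0.195525/0.804459 = 0.2431

Final: 0.2431


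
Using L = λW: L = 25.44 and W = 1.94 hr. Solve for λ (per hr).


λ = L/W = 25.44/1.94 = 13.1134 /hr

Final: 13.1134 /hr


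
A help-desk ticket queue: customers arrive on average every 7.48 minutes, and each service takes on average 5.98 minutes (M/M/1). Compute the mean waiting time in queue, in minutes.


λ = 60/7.48 = 8.0214 /hr
μ = 60/5.98 = 10.0334 /hr
ρ = λ/μ = 8.0214/10.0334 = 0.7995
Wq = ρ/(μ−λ) = 0.7995/(10.0334−8.0214) = 0.39734 hr
In minutes: 0.39734·60 = 23.840 min

Final: 23.840 min


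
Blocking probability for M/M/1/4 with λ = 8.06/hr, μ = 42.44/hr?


ρ = λ/μ = 8.06/42.44 = 0.1899
P_K = (1−ρ)ρ^K/(1−ρ^(K+1)) = (0.8101·0.001301)/(1 − 0.0002471)
= 0.001054/0.999753 = 0.001054

Final: 0.001054


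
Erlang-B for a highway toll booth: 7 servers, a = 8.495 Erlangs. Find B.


B(c,a) = (a^c/c!) / Σ_{k=0}^{c} a^k/k!
a^7/7! = 633.451175
Σ terms (k=0..7): 1.00000 + 8.49500 + 36.08251 + 102.17365 + 216.99128 + 368.66819 + 521.97272 + 633.45117 = 1888.834529
B = 633.451175/1888.834529 = 0.335366

Final: 0.335366


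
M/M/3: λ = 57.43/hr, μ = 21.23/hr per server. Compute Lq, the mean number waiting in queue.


a = λ/μ = 2.7051; ρ = a/3 = 0.9017
P₀ = 0.024431
Lq = P₀·a^c·ρ / (c!·(1−ρ)²) = 0.024431·19.79550·0.9017/(6·0.009661)
= 7.52358

Final: 7.52358


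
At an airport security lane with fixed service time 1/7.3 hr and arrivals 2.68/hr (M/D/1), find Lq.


ρ = 2.68/7.3 = 0.3671
M/D/1: Lq = ρ²/(2(1−ρ)) = 0.1348/(2·0.6329) = 0.10648

Final: 0.10648


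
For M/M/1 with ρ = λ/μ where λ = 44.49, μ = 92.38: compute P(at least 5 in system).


ρ = 44.49/92.38 = 0.4816
P(N ≥ n) = ρ^n = 0.4816^5 = 0.025907

Final: 0.025907


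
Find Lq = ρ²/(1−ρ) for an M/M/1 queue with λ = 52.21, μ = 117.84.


ρ = 52.21/117.84 = 0.4431
Lq = ρ²/(1−ρ) = 0.1963/0.5569 = 0.3525

Final: 0.3525


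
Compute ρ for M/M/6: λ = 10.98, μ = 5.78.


ρ = λ/(cμ) = 10.98/(6·5.78) = 10.98/34.68 = 0.3166

Final: 0.3166


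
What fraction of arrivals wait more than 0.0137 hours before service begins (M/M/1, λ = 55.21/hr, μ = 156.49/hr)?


ρ = 55.21/156.49 = 0.3528
P(Wq > t) = ρ·e^{−(μ−λ)t} = 0.3528·e^{−1.3875}
= 0.3528·0.249690 = 0.088091

Final: 0.088091


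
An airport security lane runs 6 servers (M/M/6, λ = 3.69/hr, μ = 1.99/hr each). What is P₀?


a = λ/μ = 3.69/1.99 = 1.8543; ρ = a/c = 0.3090
Σ_{k=0}^{5} a^k/k! (terms k=0..5) = 1.00000 + 1.85427 + 1.71916 + 1.06260 + 0.49259 + 0.18268 = 6.31129
Tail: a^6/(6!(1−ρ)) = 40.64805/(720·0.6910) = 0.08171
P₀ = 1/(6.31129 + 0.08171) = 1/6.39300 = 0.156421

Final: 0.156421


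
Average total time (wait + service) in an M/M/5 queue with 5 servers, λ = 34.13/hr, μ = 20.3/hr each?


a = 1.6813; ρ = 0.3363; P₀ = 0.185587
Lq = P₀·a^c·ρ/(c!(1−ρ)²) = 0.01586
Wq = Lq/λ = 0.01586/34.13 = 0.0004646 hr
W = Wq + 1/μ = 0.0004646 + 0.04926 = 0.04973 hr

Final: 0.04973 hr


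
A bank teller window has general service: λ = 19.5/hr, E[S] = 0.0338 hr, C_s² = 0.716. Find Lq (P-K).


ρ = λ·E[S] = 19.5·0.0338 = 0.6591
Lq = ρ²(1+C_s²)/(2(1−ρ)) = 0.4344·(1+0.716)/(2·0.3409)
= 0.4344·1.7160/0.6818 = 1.09336

Final: 1.09336


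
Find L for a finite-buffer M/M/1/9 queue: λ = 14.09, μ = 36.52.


ρ = 14.09/36.52 = 0.3858
L = ρ[1 − (K+1)ρ^K + Kρ^(K+1)] / [(1−ρ)(1−ρ^(K+1))]
Numerator: 0.3858·(1 − 10·0.0001894 + 9·0.00007308) = 0.385339
Denominator: (0.6142)·(0.999927) = 0.614139
L = 0.385339/0.614139 = 0.6274

Final: 0.6274


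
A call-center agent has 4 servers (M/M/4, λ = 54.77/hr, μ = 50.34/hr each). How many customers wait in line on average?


a = λ/μ = 1.0880; ρ = a/4 = 0.2720
P₀ = 0.336165
Lq = P₀·a^c·ρ / (c!·(1−ρ)²) = 0.336165·1.40126·0.2720/(24·0.52998)
= 0.01007

Final: 0.01007


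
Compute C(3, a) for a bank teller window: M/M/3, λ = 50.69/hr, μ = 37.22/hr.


a = λ/μ = 1.3619; ρ = a/3 = 0.4540
P₀ = 0.246286 (from M/M/c formula)
C(c,a) = [a^c/(c!(1−ρ))]·P₀ = [2.52603/(6·0.5460)]·0.246286
= 0.77102·0.246286 = 0.189893

Final: 0.189893


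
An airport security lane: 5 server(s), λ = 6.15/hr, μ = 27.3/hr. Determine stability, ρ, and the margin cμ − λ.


Total capacity cμ = 5·27.3 = 136.50/hr
ρ = λ/(cμ) = 6.15/136.50 = 0.04505
Stable ⇔ ρ < 1: YES
Spare capacity = cμ − λ = 136.50 − 6.15 = 130.35/hr

Final: ρ = 0.04505; stable; margin = 130.35/hr


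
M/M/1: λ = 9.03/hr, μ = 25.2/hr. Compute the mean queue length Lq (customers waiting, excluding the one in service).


ρ = 9.03/25.2 = 0.3583
Lq = ρ²/(1−ρ) = 0.1284/0.6417 = 0.2001

Final: 0.2001


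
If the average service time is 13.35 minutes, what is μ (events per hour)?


μ = 1/(service time) in consistent units.
1 hour = 60 min, so μ = 60/13.35 = 4.4944 per hour

Final: 4.4944 /hr


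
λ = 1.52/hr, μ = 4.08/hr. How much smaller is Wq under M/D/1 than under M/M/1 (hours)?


ρ = 1.52/4.08 = 0.3725
Wq(M/M/1) = ρ/(μ−λ) = 0.3725/2.56 = 0.14553 hr
Wq(M/D/1) = ρ/(2(μ−λ)) = 0.07276 hr
Savings = 0.14553 − 0.07276 = 0.07276 hr

Final: 0.07276 hr


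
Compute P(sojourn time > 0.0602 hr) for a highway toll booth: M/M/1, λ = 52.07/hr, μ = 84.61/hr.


W ~ Exponential(μ−λ) for M/M/1.
μ − λ = 84.61 − 52.07 = 32.5400
P(W > t) = e^{−(μ−λ)t} = e^{−1.9589} = 0.141012

Final: 0.141012


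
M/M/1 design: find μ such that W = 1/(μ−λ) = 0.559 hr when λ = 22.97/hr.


W = 1/(μ−λ) ⇒ μ − λ = 1/W = 1/0.559 = 1.7889
μ = λ + 1/W = 22.97 + 1.7889 = 24.7589 per hr

Final: 24.7589 /hr


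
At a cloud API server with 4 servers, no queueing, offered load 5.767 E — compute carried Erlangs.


B(4,5.767) = 0.454289 (Erlang-B)
Carried load = a(1 − B) = 5.767·(1 − 0.454289) = 5.767·0.545711 = 3.1471 E

Final: 3.1471 Erlangs


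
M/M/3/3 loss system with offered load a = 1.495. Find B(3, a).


B(c,a) = (a^c/c!) / Σ_{k=0}^{c} a^k/k!
a^3/3! = 0.556894
Σ terms (k=0..3): 1.00000 + 1.49500 + 1.11751 + 0.55689 = 4.169406
B = 0.556894/4.169406 = 0.133567

Final: 0.133567


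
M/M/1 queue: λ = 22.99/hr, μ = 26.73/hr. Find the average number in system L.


ρ = λ/μ = 22.99/26.73 = 0.8601
L = ρ/(1−ρ) = 0.8601/(1 − 0.8601) = 0.8601/0.1399 = 6.1471

Final: 6.1471


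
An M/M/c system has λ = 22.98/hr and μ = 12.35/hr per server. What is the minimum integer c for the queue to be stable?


Stability requires cμ > λ ⇔ c > λ/μ.
λ/μ = 22.98/12.35 = 1.8607
Minimum integer c = ⌊1.8607⌋ + 1 = 2
Check: 2·12.35 = 24.70 > 22.98, while 1·12.35 = 12.35 ≤ 22.98

Final: 2 servers


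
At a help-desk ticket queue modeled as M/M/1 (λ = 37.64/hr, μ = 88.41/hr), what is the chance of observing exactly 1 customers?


ρ = 37.64/88.41 = 0.4257
P_n = (1−ρ)·ρ^n = (1 − 0.4257)·0.4257^1 = 0.5743·0.425744 = 0.244486

Final: 0.244486


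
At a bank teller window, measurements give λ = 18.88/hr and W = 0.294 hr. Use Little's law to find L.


L = λW = 18.88·0.294 = 5.5507

Final: 5.5507


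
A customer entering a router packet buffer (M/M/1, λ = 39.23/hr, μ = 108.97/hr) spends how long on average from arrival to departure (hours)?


W = 1/(μ−λ) = 1/(108.97 − 39.23) = 1/69.74 = 0.01434 hr

Final: 0.01434 hr


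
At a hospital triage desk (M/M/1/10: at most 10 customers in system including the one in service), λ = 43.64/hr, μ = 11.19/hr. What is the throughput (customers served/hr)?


ρ = 3.8999; P_K = (1−ρ)ρ^10/(1−ρ^11) = 0.743584
λ_eff = λ(1 − P_K) = 43.64·(1 − 0.743584) = 43.64·0.256416 = 11.1900 /hr

Final: 11.1900 /hr


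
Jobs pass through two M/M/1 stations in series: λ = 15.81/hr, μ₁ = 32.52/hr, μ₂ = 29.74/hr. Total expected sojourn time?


Each node sees arrival rate λ = 15.81/hr (tandem ⇒ throughput preserved).
W₁ = 1/(μ₁−λ) = 1/(32.52−15.81) = 0.05984 hr
W₂ = 1/(μ₂−λ) = 1/(29.74−15.81) = 0.07179 hr
W_total = W₁ + W₂ = 0.05984 + 0.07179 = 0.13163 hr

Final: 0.13163 hr


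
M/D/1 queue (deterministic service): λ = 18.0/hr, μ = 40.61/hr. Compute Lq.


ρ = 18.0/40.61 = 0.4432
M/D/1: Lq = ρ²/(2(1−ρ)) = 0.1965/(2·0.5568) = 0.17643

Final: 0.17643


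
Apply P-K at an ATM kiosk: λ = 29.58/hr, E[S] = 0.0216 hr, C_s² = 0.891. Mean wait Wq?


ρ = λ·E[S] = 29.58·0.0216 = 0.6389
E[S²] = E[S]²(1+C_s²) = 0.0216²·(1+0.891) = 0.0008823
Wq = λ·E[S²]/(2(1−ρ)) = 29.58·0.0008823/(2·0.3611) = 0.03614 hr

Final: 0.03614 hr


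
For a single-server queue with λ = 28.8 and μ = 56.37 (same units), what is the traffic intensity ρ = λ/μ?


ρ = λ/μ = 28.8/56.37 = 0.5109

Final: 0.5109


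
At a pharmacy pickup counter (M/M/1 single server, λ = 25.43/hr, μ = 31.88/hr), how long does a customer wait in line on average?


ρ = 25.43/31.88 = 0.7977
Wq = ρ/(μ−λ) = 0.7977/(31.88 − 25.43) = 0.7977/6.45 = 0.1237 hr

Final: 0.1237 hr


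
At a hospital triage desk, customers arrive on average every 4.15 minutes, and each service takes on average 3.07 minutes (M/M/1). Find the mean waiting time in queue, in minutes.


λ = 60/4.15 = 14.4578 /hr
μ = 60/3.07 = 19.5440 /hr
ρ = λ/μ = 14.4578/19.5440 = 0.7398
Wq = ρ/(μ−λ) = 0.7398/(19.5440−14.4578) = 0.14545 hr
In minutes: 0.14545·60 = 8.727 min

Final: 8.727 min


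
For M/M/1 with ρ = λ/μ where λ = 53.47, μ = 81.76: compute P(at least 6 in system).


ρ = 53.47/81.76 = 0.6540
P(N ≥ n) = ρ^n = 0.6540^6 = 0.078238

Final: 0.078238


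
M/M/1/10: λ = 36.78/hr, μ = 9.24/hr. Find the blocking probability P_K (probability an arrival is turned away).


ρ = λ/μ = 36.78/9.24 = 3.9805
P_K = (1−ρ)ρ^K/(1−ρ^(K+1)) = (-2.9805·998613.739010)/(1 − 3975001.441645)
= -2976387.702634/-3975000.441645 = 0.748777

Final: 0.748777


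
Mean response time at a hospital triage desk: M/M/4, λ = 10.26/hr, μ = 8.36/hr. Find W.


a = 1.2273; ρ = 0.3068; P₀ = 0.291986
Lq = P₀·a^c·ρ/(c!(1−ρ)²) = 0.01762
Wq = Lq/λ = 0.01762/10.26 = 0.001718 hr
W = Wq + 1/μ = 0.001718 + 0.11962 = 0.12133 hr

Final: 0.12133 hr


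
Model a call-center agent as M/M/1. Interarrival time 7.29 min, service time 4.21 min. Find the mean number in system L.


λ = 60/7.29 = 8.2305 /hr
μ = 60/4.21 = 14.2518 /hr
ρ = λ/μ = 8.2305/14.2518 = 0.5775
L = ρ/(1−ρ) = 0.5775/0.4225 = 1.3669

Final: 1.3669


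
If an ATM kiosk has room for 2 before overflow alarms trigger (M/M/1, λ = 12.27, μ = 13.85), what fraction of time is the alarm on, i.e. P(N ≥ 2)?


ρ = 12.27/13.85 = 0.8859
P(N ≥ n) = ρ^n = 0.8859^2 = 0.784855

Final: 0.784855


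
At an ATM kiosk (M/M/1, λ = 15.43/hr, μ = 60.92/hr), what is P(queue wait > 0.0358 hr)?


ρ = 15.43/60.92 = 0.2533
P(Wq > t) = ρ·e^{−(μ−λ)t} = 0.2533·e^{−1.6285}
= 0.2533·0.196215 = 0.049698

Final: 0.049698


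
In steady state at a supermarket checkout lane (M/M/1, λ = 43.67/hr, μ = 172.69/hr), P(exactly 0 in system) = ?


ρ = 43.67/172.69 = 0.2529
P_n = (1−ρ)·ρ^n = (1 − 0.2529)·0.2529^0 = 0.7471·1.000000 = 0.747119

Final: 0.747119


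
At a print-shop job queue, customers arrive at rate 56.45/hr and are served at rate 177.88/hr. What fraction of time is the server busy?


ρ = λ/μ = 56.45/177.88 = 0.3173

Final: 0.3173


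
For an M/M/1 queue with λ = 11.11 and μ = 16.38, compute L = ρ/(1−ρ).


ρ = λ/μ = 11.11/16.38 = 0.6783
L = ρ/(1−ρ) = 0.6783/(1 − 0.6783) = 0.6783/0.3217 = 2.1082

Final: 2.1082


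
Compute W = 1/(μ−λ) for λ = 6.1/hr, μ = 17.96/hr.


W = 1/(μ−λ) = 1/(17.96 − 6.1) = 1/11.86 = 0.08432 hr

Final: 0.08432 hr


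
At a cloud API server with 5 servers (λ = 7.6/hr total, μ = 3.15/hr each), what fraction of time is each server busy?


ρ = λ/(cμ) = 7.6/(5·3.15) = 7.6/15.75 = 0.4825

Final: 0.4825


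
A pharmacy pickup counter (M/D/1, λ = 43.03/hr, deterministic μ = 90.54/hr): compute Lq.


ρ = 43.03/90.54 = 0.4753
M/D/1: Lq = ρ²/(2(1−ρ)) = 0.2259/(2·0.5247) = 0.21522

Final: 0.21522


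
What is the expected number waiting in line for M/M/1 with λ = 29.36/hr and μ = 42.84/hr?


ρ = 29.36/42.84 = 0.6853
Lq = ρ²/(1−ρ) = 0.4697/0.3147 = 1.4927

Final: 1.4927


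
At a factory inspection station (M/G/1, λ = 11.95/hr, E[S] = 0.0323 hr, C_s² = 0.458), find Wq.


ρ = λ·E[S] = 11.95·0.0323 = 0.3860
E[S²] = E[S]²(1+C_s²) = 0.0323²·(1+0.458) = 0.001521
Wq = λ·E[S²]/(2(1−ρ)) = 11.95·0.001521/(2·0.6140) = 0.01480 hr

Final: 0.01480 hr


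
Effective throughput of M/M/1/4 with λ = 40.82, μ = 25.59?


ρ = 1.5952; P_K = (1−ρ)ρ^4/(1−ρ^5) = 0.413100
λ_eff = λ(1 − P_K) = 40.82·(1 − 0.413100) = 40.82·0.586900 = 23.9573 /hr

Final: 23.9573 /hr


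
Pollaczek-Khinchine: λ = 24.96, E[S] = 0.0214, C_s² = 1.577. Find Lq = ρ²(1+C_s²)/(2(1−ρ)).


ρ = λ·E[S] = 24.96·0.0214 = 0.5341
Lq = ρ²(1+C_s²)/(2(1−ρ)) = 0.2853·(1+1.577)/(2·0.4659)
= 0.2853·2.5770/0.9317 = 0.78913

Final: 0.78913


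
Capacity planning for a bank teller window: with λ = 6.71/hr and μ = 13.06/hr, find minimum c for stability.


Stability requires cμ > λ ⇔ c > λ/μ.
λ/μ = 6.71/13.06 = 0.5138
Minimum integer c = ⌊0.5138⌋ + 1 = 1
Check: 1·13.06 = 13.06 > 6.71, while 0·13.06 = 0.00 ≤ 6.71

Final: 1 servers


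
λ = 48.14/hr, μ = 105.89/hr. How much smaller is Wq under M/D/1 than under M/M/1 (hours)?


ρ = 48.14/105.89 = 0.4546
Wq(M/M/1) = ρ/(μ−λ) = 0.4546/57.75 = 0.007872 hr
Wq(M/D/1) = ρ/(2(μ−λ)) = 0.003936 hr
Savings = 0.007872 − 0.003936 = 0.003936 hr

Final: 0.003936 hr


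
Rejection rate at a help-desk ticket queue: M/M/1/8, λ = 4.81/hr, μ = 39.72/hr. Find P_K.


ρ = λ/μ = 4.81/39.72 = 0.1211
P_K = (1−ρ)ρ^K/(1−ρ^(K+1)) = (0.8789·0.00000004625)/(1 − 0.000000005600)
= 0.00000004065/1.000000 = 0.00000004065

Final: 0.00000004065


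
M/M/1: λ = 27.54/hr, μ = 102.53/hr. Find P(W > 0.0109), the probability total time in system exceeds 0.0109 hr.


W ~ Exponential(μ−λ) for M/M/1.
μ − λ = 102.53 − 27.54 = 74.9900
P(W > t) = e^{−(μ−λ)t} = e^{−0.8174} = 0.441582

Final: 0.441582


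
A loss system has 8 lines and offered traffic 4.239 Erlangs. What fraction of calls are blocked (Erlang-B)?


B(c,a) = (a^c/c!) / Σ_{k=0}^{c} a^k/k!
a^8/8! = 2.585752
Σ terms (k=0..8): 1.00000 + 4.23900 + 8.98456 + 12.69518 + 13.45372 + 11.40606 + 8.05838 + 4.87993 + 2.58575 = 67.302595
B = 2.585752/67.302595 = 0.038420

Final: 0.038420


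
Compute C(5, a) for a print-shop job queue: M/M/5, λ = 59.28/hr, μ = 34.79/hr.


a = λ/μ = 1.7039; ρ = a/5 = 0.3408
P₀ = 0.181390 (from M/M/c formula)
C(c,a) = [a^c/(c!(1−ρ))]·P₀ = [14.36378/(120·0.6592)]·0.181390
= 0.18158·0.181390 = 0.032936

Final: 0.032936


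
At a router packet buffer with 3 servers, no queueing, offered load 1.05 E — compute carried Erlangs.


B(3,1.05) = 0.069050 (Erlang-B)
Carried load = a(1 − B) = 1.05·(1 − 0.069050) = 1.05·0.930950 = 0.9775 E

Final: 0.9775 Erlangs


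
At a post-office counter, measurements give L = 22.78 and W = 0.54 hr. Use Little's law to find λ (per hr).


λ = L/W = 22.78/0.54 = 42.1852 /hr

Final: 42.1852 /hr


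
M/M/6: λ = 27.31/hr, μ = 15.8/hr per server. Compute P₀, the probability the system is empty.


a = λ/μ = 27.31/15.8 = 1.7285; ρ = a/c = 0.2881
Σ_{k=0}^{5} a^k/k! (terms k=0..5) = 1.00000 + 1.72848 + 1.49382 + 0.86068 + 0.37192 + 0.12857 = 5.58347
Tail: a^6/(6!(1−ρ)) = 26.66783/(720·0.7119) = 0.05203
P₀ = 1/(5.58347 + 0.05203) = 1/5.63550 = 0.177447

Final: 0.177447


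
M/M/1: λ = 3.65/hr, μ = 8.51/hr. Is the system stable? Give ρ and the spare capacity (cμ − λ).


Total capacity cμ = 1·8.51 = 8.51/hr
ρ = λ/(cμ) = 3.65/8.51 = 0.4289
Stable ⇔ ρ < 1: YES
Spare capacity = cμ − λ = 8.51 − 3.65 = 4.86/hr

Final: ρ = 0.4289; stable; margin = 4.86/hr


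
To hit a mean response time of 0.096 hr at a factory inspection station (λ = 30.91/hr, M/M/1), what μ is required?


W = 1/(μ−λ) ⇒ μ − λ = 1/W = 1/0.096 = 10.4167
μ = λ + 1/W = 30.91 + 10.4167 = 41.3267 per hr

Final: 41.3267 /hr


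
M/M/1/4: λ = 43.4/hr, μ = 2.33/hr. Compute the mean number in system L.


ρ = 43.4/2.33 = 18.6266
L = ρ[1 − (K+1)ρ^K + Kρ^(K+1)] / [(1−ρ)(1−ρ^(K+1))]
Numerator: 18.6266·(1 − 5·120374.704481 + 4·2242172.607080) = 155845449.406279
Denominator: (-17.6266)·(-2242171.607080) = 39521883.220078
L = 155845449.406279/39521883.220078 = 3.9433

Final: 3.9433


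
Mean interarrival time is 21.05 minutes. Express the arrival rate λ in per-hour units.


λ = 1/(interarrival time) in consistent units.
1 hour = 60 min, so λ = 60/21.05 = 2.8504 per hour

Final: 2.8504 /hr


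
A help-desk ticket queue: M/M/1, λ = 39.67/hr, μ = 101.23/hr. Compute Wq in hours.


ρ = 39.67/101.23 = 0.3919
Wq = ρ/(μ−λ) = 0.3919/(101.23 − 39.67) = 0.3919/61.56 = 0.006366 hr

Final: 0.006366 hr


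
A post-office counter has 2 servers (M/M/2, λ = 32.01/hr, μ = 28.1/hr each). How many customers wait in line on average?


a = λ/μ = 1.1391; ρ = a/2 = 0.5696
P₀ = 0.274232
Lq = P₀·a^c·ρ / (c!·(1−ρ)²) = 0.274232·1.29765·0.5696/(2·0.18527)
= 0.54701

Final: 0.54701


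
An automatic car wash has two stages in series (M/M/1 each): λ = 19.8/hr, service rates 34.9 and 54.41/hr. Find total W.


Each node sees arrival rate λ = 19.8/hr (tandem ⇒ throughput preserved).
W₁ = 1/(μ₁−λ) = 1/(34.9−19.8) = 0.06623 hr
W₂ = 1/(μ₂−λ) = 1/(54.41−19.8) = 0.02889 hr
W_total = W₁ + W₂ = 0.06623 + 0.02889 = 0.09512 hr

Final: 0.09512 hr


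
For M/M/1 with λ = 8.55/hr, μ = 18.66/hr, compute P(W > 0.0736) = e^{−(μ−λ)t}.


W ~ Exponential(μ−λ) for M/M/1.
μ − λ = 18.66 − 8.55 = 10.1100
P(W > t) = e^{−(μ−λ)t} = e^{−0.7441} = 0.475164

Final: 0.475164


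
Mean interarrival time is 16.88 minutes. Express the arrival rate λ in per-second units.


λ = 1/(interarrival time) in consistent units.
1 second = 0.0166667 min, so λ = 0.0166667/16.88 = 0.0009874 per second

Final: 0.0009874 /sec


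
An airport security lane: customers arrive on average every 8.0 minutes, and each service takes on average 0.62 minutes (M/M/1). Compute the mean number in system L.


λ = 60/8.0 = 7.5000 /hr
μ = 60/0.62 = 96.7742 /hr
ρ = λ/μ = 7.5000/96.7742 = 0.07750
L = ρ/(1−ρ) = 0.07750/0.9225 = 0.08401

Final: 0.08401


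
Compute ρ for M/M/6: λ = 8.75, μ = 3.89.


ρ = λ/(cμ) = 8.75/(6·3.89) = 8.75/23.34 = 0.3749

Final: 0.3749


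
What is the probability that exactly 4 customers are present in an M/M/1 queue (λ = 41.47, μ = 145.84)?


ρ = 41.47/145.84 = 0.2844
P_n = (1−ρ)·ρ^n = (1 − 0.2844)·0.2844^4 = 0.7156·0.006538 = 0.004679

Final: 0.004679


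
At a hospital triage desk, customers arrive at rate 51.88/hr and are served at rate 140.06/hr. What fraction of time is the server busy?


ρ = λ/μ = 51.88/140.06 = 0.3704

Final: 0.3704


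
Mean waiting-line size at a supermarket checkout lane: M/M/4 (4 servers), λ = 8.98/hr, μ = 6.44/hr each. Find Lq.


a = λ/μ = 1.3944; ρ = a/4 = 0.3486
P₀ = 0.246287
Lq = P₀·a^c·ρ / (c!·(1−ρ)²) = 0.246287·3.78061·0.3486/(24·0.42432)
= 0.03187

Final: 0.03187


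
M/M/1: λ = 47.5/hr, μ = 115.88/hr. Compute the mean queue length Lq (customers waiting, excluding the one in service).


ρ = 47.5/115.88 = 0.4099
Lq = ρ²/(1−ρ) = 0.1680/0.5901 = 0.2847

Final: 0.2847


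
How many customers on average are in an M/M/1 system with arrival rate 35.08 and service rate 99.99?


ρ = λ/μ = 35.08/99.99 = 0.3508
L = ρ/(1−ρ) = 0.3508/(1 − 0.3508) = 0.3508/0.6492 = 0.5404

Final: 0.5404


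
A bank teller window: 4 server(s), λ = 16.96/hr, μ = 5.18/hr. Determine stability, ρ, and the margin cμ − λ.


Total capacity cμ = 4·5.18 = 20.72/hr
ρ = λ/(cμ) = 16.96/20.72 = 0.8185
Stable ⇔ ρ < 1: YES
Spare capacity = cμ − λ = 20.72 − 16.96 = 3.76/hr

Final: ρ = 0.8185; stable; margin = 3.76/hr


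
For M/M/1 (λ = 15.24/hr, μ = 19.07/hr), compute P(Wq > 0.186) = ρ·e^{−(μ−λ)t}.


ρ = 15.24/19.07 = 0.7992
P(Wq > t) = ρ·e^{−(μ−λ)t} = 0.7992·e^{−0.7124}
= 0.7992·0.490475 = 0.391969

Final: 0.391969


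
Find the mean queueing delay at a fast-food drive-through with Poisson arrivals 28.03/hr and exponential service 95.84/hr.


ρ = 28.03/95.84 = 0.2925
Wq = ρ/(μ−λ) = 0.2925/(95.84 − 28.03) = 0.2925/67.81 = 0.004313 hr

Final: 0.004313 hr


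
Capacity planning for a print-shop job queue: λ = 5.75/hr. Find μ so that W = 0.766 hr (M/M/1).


W = 1/(μ−λ) ⇒ μ − λ = 1/W = 1/0.766 = 1.3055
μ = λ + 1/W = 5.75 + 1.3055 = 7.0555 per hr

Final: 7.0555 /hr


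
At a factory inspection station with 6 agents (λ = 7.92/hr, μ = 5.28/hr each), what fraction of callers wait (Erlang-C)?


a = λ/μ = 1.5000; ρ = a/6 = 0.2500
P₀ = 0.223074 (from M/M/c formula)
C(c,a) = [a^c/(c!(1−ρ))]·P₀ = [11.39062/(720·0.7500)]·0.223074
= 0.02109·0.223074 = 0.004705

Final: 0.004705


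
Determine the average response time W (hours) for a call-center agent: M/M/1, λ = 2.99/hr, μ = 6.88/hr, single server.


W = 1/(μ−λ) = 1/(6.88 − 2.99) = 1/3.89 = 0.2571 hr

Final: 0.2571 hr


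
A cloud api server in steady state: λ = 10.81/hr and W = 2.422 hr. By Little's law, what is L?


L = λW = 10.81·2.422 = 26.1818

Final: 26.1818


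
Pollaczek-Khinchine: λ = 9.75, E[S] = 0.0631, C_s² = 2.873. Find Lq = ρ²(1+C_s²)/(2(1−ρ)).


ρ = λ·E[S] = 9.75·0.0631 = 0.6152
Lq = ρ²(1+C_s²)/(2(1−ρ)) = 0.3785·(1+2.873)/(2·0.3848)
= 0.3785·3.8730/0.7695 = 1.90493

Final: 1.90493


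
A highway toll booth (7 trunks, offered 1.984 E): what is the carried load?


B(7,1.984) = 0.003305 (Erlang-B)
Carried load = a(1 − B) = 1.984·(1 − 0.003305) = 1.984·0.996695 = 1.9774 E

Final: 1.9774 Erlangs


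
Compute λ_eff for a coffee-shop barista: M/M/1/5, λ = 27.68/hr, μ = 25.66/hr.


ρ = 1.0787; P_K = (1−ρ)ρ^5/(1−ρ^6) = 0.199752
λ_eff = λ(1 − P_K) = 27.68·(1 − 0.199752) = 27.68·0.800248 = 22.1509 /hr

Final: 22.1509 /hr


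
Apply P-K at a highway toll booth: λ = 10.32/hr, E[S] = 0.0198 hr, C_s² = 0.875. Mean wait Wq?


ρ = λ·E[S] = 10.32·0.0198 = 0.2043
E[S²] = E[S]²(1+C_s²) = 0.0198²·(1+0.875) = 0.0007351
Wq = λ·E[S²]/(2(1−ρ)) = 10.32·0.0007351/(2·0.7957) = 0.004767 hr

Final: 0.004767 hr


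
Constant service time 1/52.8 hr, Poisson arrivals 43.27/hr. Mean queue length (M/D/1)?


ρ = 43.27/52.8 = 0.8195
M/D/1: Lq = ρ²/(2(1−ρ)) = 0.6716/(2·0.1805) = 1.86045

Final: 1.86045


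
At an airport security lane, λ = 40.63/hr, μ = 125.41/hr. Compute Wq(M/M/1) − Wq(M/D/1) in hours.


ρ = 40.63/125.41 = 0.3240
Wq(M/M/1) = ρ/(μ−λ) = 0.3240/84.78 = 0.003821 hr
Wq(M/D/1) = ρ/(2(μ−λ)) = 0.001911 hr
Savings = 0.003821 − 0.001911 = 0.001911 hr

Final: 0.001911 hr


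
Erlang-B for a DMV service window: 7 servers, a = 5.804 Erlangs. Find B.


B(c,a) = (a^c/c!) / Σ_{k=0}^{c} a^k/k!
a^7/7! = 44.021140
Σ terms (k=0..7): 1.00000 + 5.80400 + 16.84321 + 32.58599 + 47.28228 + 54.88527 + 53.09235 + 44.02114 = 255.514231
B = 44.021140/255.514231 = 0.172284

Final: 0.172284


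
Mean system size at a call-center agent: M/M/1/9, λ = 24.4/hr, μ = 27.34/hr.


ρ = 24.4/27.34 = 0.8925
L = ρ[1 − (K+1)ρ^K + Kρ^(K+1)] / [(1−ρ)(1−ρ^(K+1))]
Numerator: 0.8925·(1 − 10·0.359188 + 9·0.320563) = 0.261658
Denominator: (0.1075)·(0.679437) = 0.073063
L = 0.261658/0.073063 = 3.5813

Final: 3.5813


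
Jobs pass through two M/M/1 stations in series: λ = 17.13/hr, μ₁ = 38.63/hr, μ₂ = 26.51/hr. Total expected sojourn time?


Each node sees arrival rate λ = 17.13/hr (tandem ⇒ throughput preserved).
W₁ = 1/(μ₁−λ) = 1/(38.63−17.13) = 0.04651 hr
W₂ = 1/(μ₂−λ) = 1/(26.51−17.13) = 0.10661 hr
W_total = W₁ + W₂ = 0.04651 + 0.10661 = 0.15312 hr

Final: 0.15312 hr


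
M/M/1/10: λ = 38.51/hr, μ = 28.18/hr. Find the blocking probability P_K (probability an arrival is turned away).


ρ = λ/μ = 38.51/28.18 = 1.3666
P_K = (1−ρ)ρ^K/(1−ρ^(K+1)) = (-0.3666·22.715657)/(1 − 31.042581)
= -8.326925/-30.042581 = 0.277171

Final: 0.277171


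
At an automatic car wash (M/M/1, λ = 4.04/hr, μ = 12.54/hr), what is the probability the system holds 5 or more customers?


ρ = 4.04/12.54 = 0.3222
P(N ≥ n) = ρ^n = 0.3222^5 = 0.003471

Final: 0.003471


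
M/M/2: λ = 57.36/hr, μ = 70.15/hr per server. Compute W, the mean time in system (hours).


a = 0.8177; ρ = 0.4088; P₀ = 0.419609
Lq = P₀·a^c·ρ/(c!(1−ρ)²) = 0.16410
Wq = Lq/λ = 0.16410/57.36 = 0.002861 hr
W = Wq + 1/μ = 0.002861 + 0.01426 = 0.01712 hr

Final: 0.01712 hr


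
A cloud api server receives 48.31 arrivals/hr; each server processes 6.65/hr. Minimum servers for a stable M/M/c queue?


Stability requires cμ > λ ⇔ c > λ/μ.
λ/μ = 48.31/6.65 = 7.2647
Minimum integer c = ⌊7.2647⌋ + 1 = 8
Check: 8·6.65 = 53.20 > 48.31, while 7·6.65 = 46.55 ≤ 48.31

Final: 8 servers


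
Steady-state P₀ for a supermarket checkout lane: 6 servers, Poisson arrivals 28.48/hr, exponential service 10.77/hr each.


a = λ/μ = 28.48/10.77 = 2.6444; ρ = a/c = 0.4407
Σ_{k=0}^{5} a^k/k! (terms k=0..5) = 1.00000 + 2.64438 + 3.49638 + 3.08192 + 2.03744 + 1.07756 = 13.33769
Tail: a^6/(6!(1−ρ)) = 341.93668/(720·0.5593) = 0.84916
P₀ = 1/(13.33769 + 0.84916) = 1/14.18685 = 0.070488

Final: 0.070488
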